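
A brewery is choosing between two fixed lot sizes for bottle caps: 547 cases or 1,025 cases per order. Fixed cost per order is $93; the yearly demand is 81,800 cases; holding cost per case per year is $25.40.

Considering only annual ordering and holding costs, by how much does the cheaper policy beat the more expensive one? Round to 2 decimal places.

TC(Q) = (D/Q)S + (Q/2)H
TC(547) = (81,800/547)×93 + (547/2)×25.4 = $20,854.40
TC(1,025) = (81,800/1,025)×93 + (1,025/2)×25.4 = $20,439.35
Cheaper: Q = 1,025.  Difference = $415.04

$415.04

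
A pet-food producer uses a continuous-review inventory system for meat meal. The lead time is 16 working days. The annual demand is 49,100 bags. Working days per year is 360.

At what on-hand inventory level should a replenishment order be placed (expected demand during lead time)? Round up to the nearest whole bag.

2,183 bags

Daily demand d = 49,100 / 360 = 136.389 bags/day
Demand during lead time = 136.389 × 16 = 2,182.22
Reorder point = 2,182.22 → round up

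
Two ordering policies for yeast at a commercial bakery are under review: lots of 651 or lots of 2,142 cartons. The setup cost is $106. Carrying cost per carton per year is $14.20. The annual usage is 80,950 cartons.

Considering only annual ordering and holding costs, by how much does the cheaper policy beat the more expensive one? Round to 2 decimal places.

$1,411.23

For each Q, cost = (D/Q)·S + (Q/2)·H.
TC(651) = (80,950/651)×106 + (651/2)×14.2 = $17,802.90
TC(2,142) = (80,950/2,142)×106 + (2,142/2)×14.2 = $19,214.13
Lots of 651 are cheaper by $1,411.23.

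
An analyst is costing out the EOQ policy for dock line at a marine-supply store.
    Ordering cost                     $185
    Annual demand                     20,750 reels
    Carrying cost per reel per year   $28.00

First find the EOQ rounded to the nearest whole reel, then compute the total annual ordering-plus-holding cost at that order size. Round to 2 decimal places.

Q* = √(2·D·S / H) = √(2·20,750·185 / 28) = √274,196.4 ≈ 523.64 → Q = 524 reels
Ordering: D/Q × S = 20,750/524 × $185 = $7,325.86
Holding:  Q/2 × H = 524/2 × $28 = $7,336.00
Total = $7,325.86 + $7,336.00 = $14,661.86

$14,661.86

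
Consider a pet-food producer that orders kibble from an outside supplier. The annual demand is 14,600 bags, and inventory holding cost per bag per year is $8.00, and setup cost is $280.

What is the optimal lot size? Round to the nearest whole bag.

1,011 bags

2DS/H = 2·14,600·280/8 = 1,022,000.00
EOQ = √1,022,000.00 ≈ 1,010.94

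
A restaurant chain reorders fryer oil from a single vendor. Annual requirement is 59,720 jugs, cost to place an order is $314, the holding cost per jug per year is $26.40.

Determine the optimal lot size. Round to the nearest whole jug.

Q* = √(2·D·S / H) = √(2·59,720·314 / 26.4) = √1,420,612.1 ≈ 1,191.89

1,192 jugs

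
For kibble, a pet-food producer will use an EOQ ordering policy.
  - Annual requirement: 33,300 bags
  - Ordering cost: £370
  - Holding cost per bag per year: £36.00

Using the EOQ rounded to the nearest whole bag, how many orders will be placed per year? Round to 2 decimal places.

40.27 orders per year

Optimal lot size Q* = (2 × 33,300 × £370 / £36)^½ ≈ 827.35 → Q = 827
N = D/Q = 33,300/827 ≈ 40.266 orders/yr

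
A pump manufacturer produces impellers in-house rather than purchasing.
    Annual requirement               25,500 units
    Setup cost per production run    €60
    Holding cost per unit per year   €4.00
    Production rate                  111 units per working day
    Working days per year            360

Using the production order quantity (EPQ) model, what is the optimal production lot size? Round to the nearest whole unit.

1,454 units

Daily demand d = 25,500/360 = 70.833; p = 111; 1 − d/p = 0.36186
EPQ = √(2DS / (H(1 − d/p)))
    = √(2 × 25,500 × 60 / (4 × 0.36186)) ≈ 1,453.98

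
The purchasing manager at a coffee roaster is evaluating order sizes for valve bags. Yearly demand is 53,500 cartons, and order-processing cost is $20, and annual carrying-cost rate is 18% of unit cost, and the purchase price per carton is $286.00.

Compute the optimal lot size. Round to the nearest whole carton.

204 cartons

Holding cost per carton per year: H = 18% × $286 = $51.4800
Optimal lot size Q* = (2 × 53,500 × $20 / $51.48)^½ ≈ 203.89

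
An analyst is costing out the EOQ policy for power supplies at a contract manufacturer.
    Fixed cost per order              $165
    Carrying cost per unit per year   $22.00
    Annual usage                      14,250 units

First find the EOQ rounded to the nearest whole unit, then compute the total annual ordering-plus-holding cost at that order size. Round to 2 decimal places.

EOQ = √(2DS/H) = √(2 × 14,250 × 165 / 22)
    = √(213,750.00) ≈ 462.33 → Q = 462 units
Annual ordering cost = (D/Q)·S = (14,250/462) × 165 = $5,089.29
Annual holding cost  = (Q/2)·H = (462/2) × 22 = $5,082.00
Total = $5,089.29 + $5,082.00 = $10,171.29

$10,171.29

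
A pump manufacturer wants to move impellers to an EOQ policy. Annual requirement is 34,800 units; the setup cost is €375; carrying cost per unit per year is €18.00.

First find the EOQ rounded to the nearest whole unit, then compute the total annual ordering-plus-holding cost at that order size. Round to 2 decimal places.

€21,674.87

2DS/H = 2·34,800·375/18 = 1,450,000.00
EOQ = √1,450,000.00 ≈ 1,204.16 → Q = 1,204 units
Annual ordering cost = (D/Q)·S = (34,800/1,204) × 375 = €10,838.87
Annual holding cost  = (Q/2)·H = (1,204/2) × 18 = €10,836.00
Total = €10,838.87 + €10,836.00 = €21,674.87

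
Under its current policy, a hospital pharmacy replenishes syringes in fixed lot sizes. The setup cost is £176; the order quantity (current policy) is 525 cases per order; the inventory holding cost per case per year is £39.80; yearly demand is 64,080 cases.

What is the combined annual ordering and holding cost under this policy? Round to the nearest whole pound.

£31,930

Ordering: D/Q × S = 64,080/525 × £176 = £21,482.06
Holding:  Q/2 × H = 525/2 × £39.8 = £10,447.50
Total = £21,482.06 + £10,447.50 = £31,929.56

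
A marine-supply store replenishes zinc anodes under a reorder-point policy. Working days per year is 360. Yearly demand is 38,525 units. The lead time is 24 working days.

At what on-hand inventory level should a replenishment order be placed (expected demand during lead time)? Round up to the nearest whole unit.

Daily demand d = 38,525 / 360 = 107.014 units/day
Demand during lead time = 107.014 × 24 = 2,568.33
Reorder point = 2,568.33 → round up

2,569 units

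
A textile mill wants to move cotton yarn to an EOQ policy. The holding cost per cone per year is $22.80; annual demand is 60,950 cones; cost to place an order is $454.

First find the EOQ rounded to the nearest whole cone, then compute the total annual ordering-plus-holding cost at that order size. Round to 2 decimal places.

$35,521.98

Optimal lot size Q* = (2 × 60,950 × $454 / $22.8)^½ ≈ 1,557.98 → Q = 1,558 cones
Orders/yr = 60,950/1,558 = 39.121; ordering cost = 39.121 × $454 = $17,760.78
Average inventory = 1,558/2 = 779; holding cost = 779 × $22.8 = $17,761.20
Total = $17,760.78 + $17,761.20 = $35,521.98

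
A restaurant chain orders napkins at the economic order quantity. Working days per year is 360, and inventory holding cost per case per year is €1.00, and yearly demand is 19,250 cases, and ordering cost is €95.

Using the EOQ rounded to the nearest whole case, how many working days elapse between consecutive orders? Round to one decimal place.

2DS/H = 2·19,250·95/1 = 3,657,500.00
EOQ = √3,657,500.00 ≈ 1,912.46 → Q = 1,912 cases
Days between orders = 360 / (D/Q) = 360 / 10.068 ≈ 35.757

35.8 days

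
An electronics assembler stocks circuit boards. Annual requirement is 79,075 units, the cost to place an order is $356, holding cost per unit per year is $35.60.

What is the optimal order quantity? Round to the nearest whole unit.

2DS/H = 2·79,075·356/35.6 = 1,581,500.00
EOQ = √1,581,500.00 ≈ 1,257.58

1,258 units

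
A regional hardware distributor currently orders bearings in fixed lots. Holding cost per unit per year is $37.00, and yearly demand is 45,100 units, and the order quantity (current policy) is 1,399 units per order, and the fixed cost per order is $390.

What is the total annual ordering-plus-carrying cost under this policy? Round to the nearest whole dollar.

Orders/yr = 45,100/1,399 = 32.237; ordering cost = 32.237 × $390 = $12,572.55
Average inventory = 1,399/2 = 699.5; holding cost = 699.5 × $37 = $25,881.50
Total = $12,572.55 + $25,881.50 = $38,454.05

$38,454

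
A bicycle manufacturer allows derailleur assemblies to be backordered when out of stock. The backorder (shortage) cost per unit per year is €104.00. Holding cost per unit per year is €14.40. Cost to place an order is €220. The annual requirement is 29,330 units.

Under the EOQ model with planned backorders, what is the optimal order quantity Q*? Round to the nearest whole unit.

1,010 units

Q* = √(2DS/H) · √((H + b)/b)
   = √(2 × 29,330 × 220 / 14.4) · √((14.4 + 104) / 104)
   = 946.675 × 1.0670 ≈ 1,010.09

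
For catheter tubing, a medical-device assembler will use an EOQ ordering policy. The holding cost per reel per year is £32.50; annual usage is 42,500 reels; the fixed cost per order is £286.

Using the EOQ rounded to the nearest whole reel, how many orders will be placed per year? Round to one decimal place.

49.1 orders per year

Optimal lot size Q* = (2 × 42,500 × £286 / £32.5)^½ ≈ 864.87 → Q = 865
Orders per year = D/Q = 42,500 / 865 = 49.133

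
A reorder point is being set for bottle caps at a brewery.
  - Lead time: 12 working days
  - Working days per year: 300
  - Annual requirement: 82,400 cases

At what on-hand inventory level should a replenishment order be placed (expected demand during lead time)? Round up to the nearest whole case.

3,296 cases

Daily demand d = 82,400 / 300 = 274.667 cases/day
Demand during lead time = 274.667 × 12 = 3,296.00
Reorder point = 3,296.00 → round up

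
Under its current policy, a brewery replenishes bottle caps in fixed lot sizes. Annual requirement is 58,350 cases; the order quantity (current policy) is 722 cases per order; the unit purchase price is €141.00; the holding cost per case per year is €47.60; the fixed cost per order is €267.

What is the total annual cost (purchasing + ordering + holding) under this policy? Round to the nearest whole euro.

€8,266,112

Ordering: D/Q × S = 58,350/722 × €267 = €21,578.19
Holding:  Q/2 × H = 722/2 × €47.6 = €17,183.60
Purchase cost = D·C = 58,350 × 141 = €8,227,350.00
Total = €21,578.19 + €17,183.60 + €8,227,350.00 = €8,266,111.79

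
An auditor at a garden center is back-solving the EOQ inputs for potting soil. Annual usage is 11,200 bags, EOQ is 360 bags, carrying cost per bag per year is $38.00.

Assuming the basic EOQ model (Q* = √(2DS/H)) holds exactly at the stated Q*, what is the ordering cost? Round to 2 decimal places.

From Q* = √(2DS/H) ⇒ Q*² = 2DS/H.
S = Q²H / (2D) = 360² × 38 / (2 × 11,200) = 219.8571

$219.86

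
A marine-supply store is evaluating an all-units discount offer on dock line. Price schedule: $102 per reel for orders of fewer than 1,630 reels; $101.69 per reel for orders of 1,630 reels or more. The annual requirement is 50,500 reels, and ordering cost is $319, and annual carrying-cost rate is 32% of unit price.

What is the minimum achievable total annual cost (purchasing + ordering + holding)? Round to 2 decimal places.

H₁ = 32%×$102 = $32.6400;  H₂ = 32%×$101.69 = $32.5408
EOQ₁ = √(2×50,500×319/32.6400) = 993.53  (< 1,630, feasible at tier 1)
EOQ₂ = √(2×50,500×319/32.5408) = 995.04  (< 1,630 → use Q = 1,630 at tier-2 price)
TC(tier 1 (EOQ₁), Q≈993.5) = $5,183,428.82
TC(tier 2, Q≈1,630.0) = $5,171,748.88
Minimum at tier 2: $5,171,748.88

$5,171,748.88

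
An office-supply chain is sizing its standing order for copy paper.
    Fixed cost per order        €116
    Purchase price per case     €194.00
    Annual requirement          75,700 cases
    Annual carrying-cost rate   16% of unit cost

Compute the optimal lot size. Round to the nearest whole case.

H = i·C = 0.16 × €194 = €31.0400 per case-year
EOQ = √(2DS/H) = √(2 × 75,700 × 116 / 31.04)
    = √(565,798.97) ≈ 752.20

752 cases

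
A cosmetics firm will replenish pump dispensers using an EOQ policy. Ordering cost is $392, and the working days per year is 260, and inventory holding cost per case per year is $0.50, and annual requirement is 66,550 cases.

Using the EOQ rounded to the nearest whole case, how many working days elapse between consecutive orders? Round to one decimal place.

Optimal lot size Q* = (2 × 66,550 × $392 / $0.5)^½ ≈ 10,215.20 → Q = 10,215 cases
Cycle time = (working days × Q)/D = (260 × 10,215) / 66,550 = 39.908 days

39.9 days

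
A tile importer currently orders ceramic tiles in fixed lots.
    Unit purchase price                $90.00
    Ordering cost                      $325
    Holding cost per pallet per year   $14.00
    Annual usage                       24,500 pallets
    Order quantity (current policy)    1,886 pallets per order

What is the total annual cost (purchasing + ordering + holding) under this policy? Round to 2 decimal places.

$2,222,423.90

Orders/yr = 24,500/1,886 = 12.990; ordering cost = 12.990 × $325 = $4,221.90
Average inventory = 1,886/2 = 943; holding cost = 943 × $14 = $13,202.00
Purchase cost = D·C = 24,500 × 90 = $2,205,000.00
Total = $4,221.90 + $13,202.00 + $2,205,000.00 = $2,222,423.90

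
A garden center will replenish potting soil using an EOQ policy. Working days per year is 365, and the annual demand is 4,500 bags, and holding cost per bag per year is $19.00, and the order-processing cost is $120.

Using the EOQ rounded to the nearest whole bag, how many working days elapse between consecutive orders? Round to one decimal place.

Q* = √(2·D·S / H) = √(2·4,500·120 / 19) = √56,842.1 ≈ 238.42 → Q = 238 bags
Days between orders = 365 / (D/Q) = 365 / 18.908 ≈ 19.304

19.3 days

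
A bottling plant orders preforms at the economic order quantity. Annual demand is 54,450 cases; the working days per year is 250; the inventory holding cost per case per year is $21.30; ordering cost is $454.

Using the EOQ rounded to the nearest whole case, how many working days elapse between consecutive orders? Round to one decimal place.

Q* = √(2·D·S / H) = √(2·54,450·454 / 21.3) = √2,321,154.9 ≈ 1,523.53 → Q = 1,524 cases
Days between orders = 250 / (D/Q) = 250 / 35.728 ≈ 6.997

7.0 days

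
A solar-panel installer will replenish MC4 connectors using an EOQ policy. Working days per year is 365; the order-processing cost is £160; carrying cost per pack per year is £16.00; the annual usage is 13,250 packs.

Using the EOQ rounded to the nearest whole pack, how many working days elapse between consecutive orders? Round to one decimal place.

14.2 days

Optimal lot size Q* = (2 × 13,250 × £160 / £16)^½ ≈ 514.78 → Q = 515 packs
T = Q/D × 365 days = 515/13,250 × 365 = 14.187 days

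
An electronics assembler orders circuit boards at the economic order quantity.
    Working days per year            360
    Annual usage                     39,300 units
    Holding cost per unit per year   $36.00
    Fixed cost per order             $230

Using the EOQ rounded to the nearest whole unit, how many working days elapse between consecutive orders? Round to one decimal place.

6.5 days

EOQ = √(2DS/H) = √(2 × 39,300 × 230 / 36)
    = √(502,166.67) ≈ 708.64 → Q = 709 units
T = Q/D × 360 days = 709/39,300 × 360 = 6.495 days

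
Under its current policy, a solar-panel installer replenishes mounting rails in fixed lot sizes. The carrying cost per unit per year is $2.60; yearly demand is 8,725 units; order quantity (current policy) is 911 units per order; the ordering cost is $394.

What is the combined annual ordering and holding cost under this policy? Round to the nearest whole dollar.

Ordering: D/Q × S = 8,725/911 × $394 = $3,773.49
Holding:  Q/2 × H = 911/2 × $2.6 = $1,184.30
Total = $3,773.49 + $1,184.30 = $4,957.79

$4,958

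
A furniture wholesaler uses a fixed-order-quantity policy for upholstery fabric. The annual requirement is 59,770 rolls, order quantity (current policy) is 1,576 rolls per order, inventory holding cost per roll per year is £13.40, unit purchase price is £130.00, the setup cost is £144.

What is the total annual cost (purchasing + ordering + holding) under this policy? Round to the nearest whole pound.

Annual ordering cost = (D/Q)·S = (59,770/1,576) × 144 = £5,461.22
Annual holding cost  = (Q/2)·H = (1,576/2) × 13.4 = £10,559.20
Purchase cost = D·C = 59,770 × 130 = £7,770,100.00
Total = £5,461.22 + £10,559.20 + £7,770,100.00 = £7,786,120.42

£7,786,120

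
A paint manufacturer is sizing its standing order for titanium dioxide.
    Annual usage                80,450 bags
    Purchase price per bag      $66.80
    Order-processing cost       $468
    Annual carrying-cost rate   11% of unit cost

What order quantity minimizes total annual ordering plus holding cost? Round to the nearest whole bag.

Carrying cost H = $66.8 × 11% = $7.3480/bag/yr
2DS/H = 2·80,450·468/7.348 = 10,247,849.76
EOQ = √10,247,849.76 ≈ 3,201.23

3,201 bags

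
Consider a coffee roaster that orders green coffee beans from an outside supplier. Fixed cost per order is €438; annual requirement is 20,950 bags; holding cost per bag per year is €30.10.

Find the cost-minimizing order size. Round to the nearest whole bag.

Optimal lot size Q* = (2 × 20,950 × €438 / €30.1)^½ ≈ 780.84

781 bags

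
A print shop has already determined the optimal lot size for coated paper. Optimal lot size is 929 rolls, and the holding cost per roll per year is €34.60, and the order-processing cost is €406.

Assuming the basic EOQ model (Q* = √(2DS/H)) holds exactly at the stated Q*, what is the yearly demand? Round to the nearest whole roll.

36,775 rolls per year

Since Q* = (2DS/H)^½, squaring gives Q*²·H = 2DS.
D = Q²H / (2S) = 929² × 34.6 / (2 × 406) = 36,774.90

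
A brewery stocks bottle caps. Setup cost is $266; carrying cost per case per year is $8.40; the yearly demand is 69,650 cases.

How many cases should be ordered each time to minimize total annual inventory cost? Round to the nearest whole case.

2,100 cases

2DS/H = 2·69,650·266/8.4 = 4,411,166.67
EOQ = √4,411,166.67 ≈ 2,100.28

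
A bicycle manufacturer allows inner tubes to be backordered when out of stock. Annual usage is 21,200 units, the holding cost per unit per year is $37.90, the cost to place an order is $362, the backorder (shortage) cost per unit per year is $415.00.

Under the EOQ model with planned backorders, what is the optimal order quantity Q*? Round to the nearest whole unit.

665 units

Q* = √(2DS/H) · √((H + b)/b)
   = √(2 × 21,200 × 362 / 37.9) · √((37.9 + 415) / 415)
   = 636.382 × 1.0447 ≈ 664.81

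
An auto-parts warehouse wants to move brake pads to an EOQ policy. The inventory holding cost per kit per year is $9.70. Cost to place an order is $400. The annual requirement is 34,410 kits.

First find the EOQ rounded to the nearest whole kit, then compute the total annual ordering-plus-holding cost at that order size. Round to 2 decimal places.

Optimal lot size Q* = (2 × 34,410 × $400 / $9.7)^½ ≈ 1,684.62 → Q = 1,685 kits
Orders/yr = 34,410/1,685 = 20.421; ordering cost = 20.421 × $400 = $8,168.55
Average inventory = 1,685/2 = 842.5; holding cost = 842.5 × $9.7 = $8,172.25
Total = $8,168.55 + $8,172.25 = $16,340.80

$16,340.80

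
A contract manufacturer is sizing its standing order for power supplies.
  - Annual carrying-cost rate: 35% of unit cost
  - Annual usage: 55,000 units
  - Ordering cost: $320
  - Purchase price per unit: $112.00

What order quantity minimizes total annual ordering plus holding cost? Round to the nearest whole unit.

948 units

H = i·C = 0.35 × $112 = $39.2000 per unit-year
Optimal lot size Q* = (2 × 55,000 × $320 / $39.2)^½ ≈ 947.61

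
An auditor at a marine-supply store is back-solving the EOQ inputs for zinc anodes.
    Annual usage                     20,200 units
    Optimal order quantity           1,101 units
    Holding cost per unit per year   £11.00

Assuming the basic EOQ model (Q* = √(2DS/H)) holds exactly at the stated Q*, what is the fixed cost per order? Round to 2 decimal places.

£330.05

EOQ relation: Q² = 2DS/H, so rearrange for the unknown.
S = Q²H / (2D) = 1,101² × 11 / (2 × 20,200) = 330.0547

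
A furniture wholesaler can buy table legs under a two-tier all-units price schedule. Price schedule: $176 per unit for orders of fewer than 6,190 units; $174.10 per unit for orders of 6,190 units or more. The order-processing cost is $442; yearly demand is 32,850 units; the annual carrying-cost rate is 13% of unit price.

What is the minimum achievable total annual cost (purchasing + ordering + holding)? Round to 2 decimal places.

$5,791,579.81

H₁ = 13%×$176 = $22.8800;  H₂ = 13%×$174.10 = $22.6330
EOQ₁ = √(2×32,850×442/22.8800) = 1,126.59  (< 6,190, feasible at tier 1)
EOQ₂ = √(2×32,850×442/22.6330) = 1,132.72  (< 6,190 → use Q = 6,190 at tier-2 price)
TC(tier 1 (EOQ₁), Q≈1,126.6) = $5,807,376.37
TC(tier 2, Q≈6,190.0) = $5,791,579.81
Minimum at tier 2: $5,791,579.81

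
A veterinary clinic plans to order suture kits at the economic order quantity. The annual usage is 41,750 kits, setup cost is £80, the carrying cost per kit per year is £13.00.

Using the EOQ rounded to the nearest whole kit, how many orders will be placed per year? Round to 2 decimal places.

Optimal lot size Q* = (2 × 41,750 × £80 / £13)^½ ≈ 716.83 → Q = 717
N = D/Q = 41,750/717 ≈ 58.229 orders/yr

58.23 orders per year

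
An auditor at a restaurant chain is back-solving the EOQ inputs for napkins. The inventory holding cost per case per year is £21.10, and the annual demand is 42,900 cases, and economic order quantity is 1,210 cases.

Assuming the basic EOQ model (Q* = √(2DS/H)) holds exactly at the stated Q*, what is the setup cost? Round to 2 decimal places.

Since Q* = (2DS/H)^½, squaring gives Q*²·H = 2DS.
S = Q²H / (2D) = 1,210² × 21.1 / (2 × 42,900) = 360.0526

£360.05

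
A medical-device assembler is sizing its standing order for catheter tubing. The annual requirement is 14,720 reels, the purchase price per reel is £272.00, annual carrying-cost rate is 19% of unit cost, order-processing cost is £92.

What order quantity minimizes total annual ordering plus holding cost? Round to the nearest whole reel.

229 reels

H = i·C = 0.19 × £272 = £51.6800 per reel-year
2DS/H = 2·14,720·92/51.68 = 52,408.67
EOQ = √52,408.67 ≈ 228.93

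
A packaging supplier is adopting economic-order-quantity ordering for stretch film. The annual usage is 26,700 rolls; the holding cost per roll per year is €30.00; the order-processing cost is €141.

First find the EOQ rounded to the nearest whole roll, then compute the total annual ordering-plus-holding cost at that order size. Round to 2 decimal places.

2DS/H = 2·26,700·141/30 = 250,980.00
EOQ = √250,980.00 ≈ 500.98 → Q = 501 rolls
Annual ordering cost = (D/Q)·S = (26,700/501) × 141 = €7,514.37
Annual holding cost  = (Q/2)·H = (501/2) × 30 = €7,515.00
Total = €7,514.37 + €7,515.00 = €15,029.37

€15,029.37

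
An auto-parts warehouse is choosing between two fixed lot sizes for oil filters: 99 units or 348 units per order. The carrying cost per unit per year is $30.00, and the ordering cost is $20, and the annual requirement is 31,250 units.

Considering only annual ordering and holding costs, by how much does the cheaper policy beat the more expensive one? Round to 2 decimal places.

$782.15

TC(Q) = (D/Q)S + (Q/2)H
TC(99) = (31,250/99)×20 + (99/2)×30 = $7,798.13
TC(348) = (31,250/348)×20 + (348/2)×30 = $7,015.98
|ΔTC| = |$7,798.13 − $7,015.98| = $782.15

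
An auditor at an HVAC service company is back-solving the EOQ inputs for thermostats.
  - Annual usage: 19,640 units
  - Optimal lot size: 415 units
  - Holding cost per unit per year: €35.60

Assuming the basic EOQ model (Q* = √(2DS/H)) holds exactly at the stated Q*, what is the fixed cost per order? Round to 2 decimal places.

Since Q* = (2DS/H)^½, squaring gives Q*²·H = 2DS.
S = Q²H / (2D) = 415² × 35.6 / (2 × 19,640) = 156.0899

€156.09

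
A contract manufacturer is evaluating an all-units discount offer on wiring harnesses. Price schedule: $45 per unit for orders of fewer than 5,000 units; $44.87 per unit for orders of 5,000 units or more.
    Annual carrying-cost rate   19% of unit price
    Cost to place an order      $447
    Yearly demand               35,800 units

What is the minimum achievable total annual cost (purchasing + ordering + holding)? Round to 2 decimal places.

$1,627,542.20

H₁ = 19%×$45 = $8.5500;  H₂ = 19%×$44.87 = $8.5253
EOQ₁ = √(2×35,800×447/8.5500) = 1,934.76  (< 5,000, feasible at tier 1)
EOQ₂ = √(2×35,800×447/8.5253) = 1,937.56  (< 5,000 → use Q = 5,000 at tier-2 price)
TC(tier 1 (EOQ₁), Q≈1,934.8) = $1,627,542.20
TC(tier 2, Q≈5,000.0) = $1,630,859.77
Minimum at tier 1 (EOQ₁): $1,627,542.20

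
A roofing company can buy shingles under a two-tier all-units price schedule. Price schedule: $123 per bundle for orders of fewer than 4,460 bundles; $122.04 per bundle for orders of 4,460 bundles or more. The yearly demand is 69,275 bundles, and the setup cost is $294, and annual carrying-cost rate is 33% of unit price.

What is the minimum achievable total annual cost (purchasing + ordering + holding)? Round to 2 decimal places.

$8,548,696.79

H₁ = 33%×$123 = $40.5900;  H₂ = 33%×$122.04 = $40.2732
EOQ₁ = √(2×69,275×294/40.5900) = 1,001.77  (< 4,460, feasible at tier 1)
EOQ₂ = √(2×69,275×294/40.2732) = 1,005.70  (< 4,460 → use Q = 4,460 at tier-2 price)
TC(tier 1 (EOQ₁), Q≈1,001.8) = $8,561,486.79
TC(tier 2, Q≈4,460.0) = $8,548,696.79
Minimum at tier 2: $8,548,696.79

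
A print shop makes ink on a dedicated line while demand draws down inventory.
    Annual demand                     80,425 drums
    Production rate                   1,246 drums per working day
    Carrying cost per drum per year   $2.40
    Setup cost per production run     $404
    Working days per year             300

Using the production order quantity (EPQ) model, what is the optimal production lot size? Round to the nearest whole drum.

5,874 drums

d = 80,425/300 = 268.0833 drums/day;  effective holding cost H(1 − d/p) = 2.4·(1 − 268.0833/1246) = 1.88363
Q* = √(2DS / H_eff) = √(2·80,425·404 / 1.88363) ≈ 5,873.59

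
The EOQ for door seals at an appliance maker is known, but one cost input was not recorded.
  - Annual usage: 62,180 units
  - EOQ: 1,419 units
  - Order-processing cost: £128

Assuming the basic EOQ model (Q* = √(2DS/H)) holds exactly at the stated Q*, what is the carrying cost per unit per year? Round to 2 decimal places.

From Q* = √(2DS/H) ⇒ Q*² = 2DS/H.
H = 2DS / Q² = 2 × 62,180 × 128 / 1,419² = 7.9054

£7.91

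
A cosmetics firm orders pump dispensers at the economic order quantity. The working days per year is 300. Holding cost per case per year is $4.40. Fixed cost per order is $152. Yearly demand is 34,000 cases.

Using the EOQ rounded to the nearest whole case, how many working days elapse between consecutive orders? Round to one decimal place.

13.5 days

Optimal lot size Q* = (2 × 34,000 × $152 / $4.4)^½ ≈ 1,532.67 → Q = 1,533 cases
Cycle time = (working days × Q)/D = (300 × 1,533) / 34,000 = 13.526 days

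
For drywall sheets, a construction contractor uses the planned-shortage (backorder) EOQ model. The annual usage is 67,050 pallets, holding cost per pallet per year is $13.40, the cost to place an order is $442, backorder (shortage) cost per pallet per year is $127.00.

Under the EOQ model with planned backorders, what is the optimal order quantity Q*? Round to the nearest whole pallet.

Basic EOQ = √(2·67,050·442/13.4) = 2,103.164
Backorder adjustment √((H+b)/b) = √((13.4+127)/127) = 1.0514
Q* = 2,103.164 × 1.0514 ≈ 2,211.34

2,211 pallets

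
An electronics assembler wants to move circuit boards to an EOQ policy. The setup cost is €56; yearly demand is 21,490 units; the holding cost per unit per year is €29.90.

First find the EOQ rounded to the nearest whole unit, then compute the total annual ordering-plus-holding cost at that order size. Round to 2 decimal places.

2DS/H = 2·21,490·56/29.9 = 80,497.66
EOQ = √80,497.66 ≈ 283.72 → Q = 284 units
Annual ordering cost = (D/Q)·S = (21,490/284) × 56 = €4,237.46
Annual holding cost  = (Q/2)·H = (284/2) × 29.9 = €4,245.80
Total = €4,237.46 + €4,245.80 = €8,483.26

€8,483.26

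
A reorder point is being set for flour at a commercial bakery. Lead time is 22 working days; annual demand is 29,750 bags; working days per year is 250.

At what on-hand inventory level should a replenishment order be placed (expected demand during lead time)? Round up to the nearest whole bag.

Daily demand d = 29,750 / 250 = 119.000 bags/day
Demand during lead time = 119.000 × 22 = 2,618.00
Reorder point = 2,618.00 → round up

2,618 bags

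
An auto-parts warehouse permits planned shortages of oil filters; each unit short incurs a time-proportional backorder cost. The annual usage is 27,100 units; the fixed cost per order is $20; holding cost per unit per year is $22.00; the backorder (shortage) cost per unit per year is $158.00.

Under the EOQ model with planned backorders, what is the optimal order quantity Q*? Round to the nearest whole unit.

237 units

Basic EOQ = √(2·27,100·20/22) = 221.975
Backorder adjustment √((H+b)/b) = √((22+158)/158) = 1.0674
Q* = 221.975 × 1.0674 ≈ 236.93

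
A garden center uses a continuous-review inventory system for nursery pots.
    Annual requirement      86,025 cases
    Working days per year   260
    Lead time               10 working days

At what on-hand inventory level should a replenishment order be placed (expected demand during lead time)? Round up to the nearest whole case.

Daily demand d = 86,025 / 260 = 330.865 cases/day
Demand during lead time = 330.865 × 10 = 3,308.65
Reorder point = 3,308.65 → round up

3,309 cases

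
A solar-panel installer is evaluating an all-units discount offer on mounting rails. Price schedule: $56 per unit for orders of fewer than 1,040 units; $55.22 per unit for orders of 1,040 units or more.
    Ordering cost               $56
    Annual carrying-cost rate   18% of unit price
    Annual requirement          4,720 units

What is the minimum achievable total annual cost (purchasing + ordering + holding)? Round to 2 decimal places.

H₁ = 18%×$56 = $10.0800;  H₂ = 18%×$55.22 = $9.9396
EOQ₁ = √(2×4,720×56/10.0800) = 229.01  (< 1,040, feasible at tier 1)
EOQ₂ = √(2×4,720×56/9.9396) = 230.62  (< 1,040 → use Q = 1,040 at tier-2 price)
TC(tier 1 (EOQ₁), Q≈229.0) = $266,628.40
TC(tier 2, Q≈1,040.0) = $266,061.15
Minimum at tier 2: $266,061.15

$266,061.15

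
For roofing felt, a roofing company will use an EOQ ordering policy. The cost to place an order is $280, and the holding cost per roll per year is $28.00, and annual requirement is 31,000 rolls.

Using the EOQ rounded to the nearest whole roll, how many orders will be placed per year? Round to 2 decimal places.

39.39 orders per year

Q* = √(2·D·S / H) = √(2·31,000·280 / 28) = √620,000.0 ≈ 787.40 → Q = 787
N = D/Q = 31,000/787 ≈ 39.390 orders/yr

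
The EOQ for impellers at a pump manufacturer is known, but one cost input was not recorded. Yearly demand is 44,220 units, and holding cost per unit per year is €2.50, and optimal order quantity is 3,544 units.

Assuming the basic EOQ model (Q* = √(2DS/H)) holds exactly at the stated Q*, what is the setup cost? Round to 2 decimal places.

From Q* = √(2DS/H) ⇒ Q*² = 2DS/H.
S = Q²H / (2D) = 3,544² × 2.5 / (2 × 44,220) = 355.0412

€355.04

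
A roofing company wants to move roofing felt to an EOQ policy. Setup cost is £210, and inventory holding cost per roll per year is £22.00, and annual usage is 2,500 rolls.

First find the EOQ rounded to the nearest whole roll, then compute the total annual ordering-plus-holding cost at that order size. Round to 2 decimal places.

£4,806.26

EOQ = √(2DS/H) = √(2 × 2,500 × 210 / 22)
    = √(47,727.27) ≈ 218.47 → Q = 218 rolls
Annual ordering cost = (D/Q)·S = (2,500/218) × 210 = £2,408.26
Annual holding cost  = (Q/2)·H = (218/2) × 22 = £2,398.00
Total = £2,408.26 + £2,398.00 = £4,806.26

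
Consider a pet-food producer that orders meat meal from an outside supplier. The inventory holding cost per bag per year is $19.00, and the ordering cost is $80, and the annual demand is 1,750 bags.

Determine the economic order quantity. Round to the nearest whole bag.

Q* = √(2·D·S / H) = √(2·1,750·80 / 19) = √14,736.8 ≈ 121.40

121 bags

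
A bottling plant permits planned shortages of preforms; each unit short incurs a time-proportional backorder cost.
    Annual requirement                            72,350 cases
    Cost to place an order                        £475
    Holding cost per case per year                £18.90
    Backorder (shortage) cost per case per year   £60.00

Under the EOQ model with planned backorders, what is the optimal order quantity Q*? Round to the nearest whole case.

2,187 cases

Q* = √(2DS/H) · √((H + b)/b)
   = √(2 × 72,350 × 475 / 18.9) · √((18.9 + 60) / 60)
   = 1,906.998 × 1.1467 ≈ 2,186.82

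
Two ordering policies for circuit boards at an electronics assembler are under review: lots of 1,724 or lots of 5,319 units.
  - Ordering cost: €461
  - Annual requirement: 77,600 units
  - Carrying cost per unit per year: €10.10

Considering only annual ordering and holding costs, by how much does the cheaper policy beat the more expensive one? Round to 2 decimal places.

For each Q, cost = (D/Q)·S + (Q/2)·H.
TC(1,724) = (77,600/1,724)×461 + (1,724/2)×10.1 = €29,456.55
TC(5,319) = (77,600/5,319)×461 + (5,319/2)×10.1 = €33,586.58
Cheaper: Q = 1,724.  Difference = €4,130.03

€4,130.03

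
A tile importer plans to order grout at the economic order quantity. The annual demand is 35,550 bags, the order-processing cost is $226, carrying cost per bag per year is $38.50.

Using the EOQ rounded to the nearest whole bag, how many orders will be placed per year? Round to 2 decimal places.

EOQ = √(2DS/H) = √(2 × 35,550 × 226 / 38.5)
    = √(417,366.23) ≈ 646.04 → Q = 646
N = D/Q = 35,550/646 ≈ 55.031 orders/yr

55.03 orders per year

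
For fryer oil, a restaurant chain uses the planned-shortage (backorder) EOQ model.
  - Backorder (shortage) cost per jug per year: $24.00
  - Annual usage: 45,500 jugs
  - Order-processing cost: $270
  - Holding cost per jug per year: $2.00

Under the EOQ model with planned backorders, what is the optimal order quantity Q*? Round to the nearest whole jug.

Q* = √(2DS/H) · √((H + b)/b)
   = √(2 × 45,500 × 270 / 2) · √((2 + 24) / 24)
   = 3,504.996 × 1.0408 ≈ 3,648.12

3,648 jugs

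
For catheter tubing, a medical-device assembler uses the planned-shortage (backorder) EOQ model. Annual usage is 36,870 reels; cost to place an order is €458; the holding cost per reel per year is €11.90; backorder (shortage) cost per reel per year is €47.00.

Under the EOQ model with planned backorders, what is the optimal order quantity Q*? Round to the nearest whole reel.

Basic EOQ = √(2·36,870·458/11.9) = 1,684.654
Backorder adjustment √((H+b)/b) = √((11.9+47)/47) = 1.1195
Q* = 1,684.654 × 1.1195 ≈ 1,885.90

1,886 reels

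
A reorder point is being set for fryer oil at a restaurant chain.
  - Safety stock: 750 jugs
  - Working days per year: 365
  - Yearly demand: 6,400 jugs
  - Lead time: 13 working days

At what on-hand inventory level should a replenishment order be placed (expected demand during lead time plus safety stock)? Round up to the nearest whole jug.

Daily demand d = 6,400 / 365 = 17.534 jugs/day
Demand during lead time = 17.534 × 13 = 227.95
Reorder point = 227.95 + 750 = 977.95 → round up

978 jugs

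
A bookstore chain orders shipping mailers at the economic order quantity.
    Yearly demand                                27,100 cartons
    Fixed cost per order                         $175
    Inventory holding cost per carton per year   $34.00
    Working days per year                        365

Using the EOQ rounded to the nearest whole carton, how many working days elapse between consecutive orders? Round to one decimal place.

7.1 days

2DS/H = 2·27,100·175/34 = 278,970.59
EOQ = √278,970.59 ≈ 528.18 → Q = 528 cartons
T = Q/D × 365 days = 528/27,100 × 365 = 7.111 days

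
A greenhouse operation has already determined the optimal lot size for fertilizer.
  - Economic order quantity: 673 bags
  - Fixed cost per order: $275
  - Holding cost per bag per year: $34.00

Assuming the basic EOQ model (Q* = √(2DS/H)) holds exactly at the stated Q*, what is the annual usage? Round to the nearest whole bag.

Since Q* = (2DS/H)^½, squaring gives Q*²·H = 2DS.
D = Q²H / (2S) = 673² × 34 / (2 × 275) = 27,999.25

27,999 bags per year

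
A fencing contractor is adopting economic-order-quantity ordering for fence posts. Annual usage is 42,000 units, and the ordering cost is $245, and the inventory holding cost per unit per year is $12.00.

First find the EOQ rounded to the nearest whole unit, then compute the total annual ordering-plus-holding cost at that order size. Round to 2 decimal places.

$15,714.96

Optimal lot size Q* = (2 × 42,000 × $245 / $12)^½ ≈ 1,309.58 → Q = 1,310 units
Ordering: D/Q × S = 42,000/1,310 × $245 = $7,854.96
Holding:  Q/2 × H = 1,310/2 × $12 = $7,860.00
Total = $7,854.96 + $7,860.00 = $15,714.96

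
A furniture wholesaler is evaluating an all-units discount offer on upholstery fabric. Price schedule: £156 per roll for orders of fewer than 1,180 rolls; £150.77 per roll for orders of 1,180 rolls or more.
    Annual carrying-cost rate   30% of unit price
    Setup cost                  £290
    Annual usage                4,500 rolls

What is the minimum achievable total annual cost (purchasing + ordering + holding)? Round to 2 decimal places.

£706,257.22

H₁ = 30%×£156 = £46.8000;  H₂ = 30%×£150.77 = £45.2310
EOQ₁ = √(2×4,500×290/46.8000) = 236.16  (< 1,180, feasible at tier 1)
EOQ₂ = √(2×4,500×290/45.2310) = 240.22  (< 1,180 → use Q = 1,180 at tier-2 price)
TC(tier 1 (EOQ₁), Q≈236.2) = £713,052.06
TC(tier 2, Q≈1,180.0) = £706,257.22
Minimum at tier 2: £706,257.22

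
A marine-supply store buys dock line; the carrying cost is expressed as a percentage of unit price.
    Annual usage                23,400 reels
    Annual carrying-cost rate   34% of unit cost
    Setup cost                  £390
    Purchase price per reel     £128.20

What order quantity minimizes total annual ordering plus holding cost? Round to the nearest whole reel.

H = i·C = 0.34 × £128.2 = £43.5880 per reel-year
2DS/H = 2·23,400·390/43.588 = 418,739.10
EOQ = √418,739.10 ≈ 647.10

647 reels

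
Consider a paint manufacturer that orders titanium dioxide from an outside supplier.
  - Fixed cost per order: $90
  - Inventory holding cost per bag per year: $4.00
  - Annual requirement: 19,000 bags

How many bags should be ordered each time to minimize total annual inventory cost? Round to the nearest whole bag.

925 bags

EOQ = √(2DS/H) = √(2 × 19,000 × 90 / 4)
    = √(855,000.00) ≈ 924.66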